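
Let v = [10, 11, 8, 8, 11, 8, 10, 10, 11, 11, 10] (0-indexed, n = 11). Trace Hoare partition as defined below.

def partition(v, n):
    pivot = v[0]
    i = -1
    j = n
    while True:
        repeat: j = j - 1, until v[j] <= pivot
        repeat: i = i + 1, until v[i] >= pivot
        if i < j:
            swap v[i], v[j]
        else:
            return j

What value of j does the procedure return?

5

pivot = v[0] = 10; i = -1, j = 11
j→10 (v[10]=10≤10), i→0 (v[0]=10≥10); i<j, swap → [10, 11, 8, 8, 11, 8, 10, 10, 11, 11, 10]
j→7 (v[7]=10≤10), i→1 (v[1]=11≥10); i<j, swap → [10, 10, 8, 8, 11, 8, 10, 11, 11, 11, 10]
j→6 (v[6]=10≤10), i→4 (v[4]=11≥10); i<j, swap → [10, 10, 8, 8, 10, 8, 11, 11, 11, 11, 10]
j→5, i→6; i≥j, return j=5. v = [10, 10, 8, 8, 10, 8, 11, 11, 11, 11, 10]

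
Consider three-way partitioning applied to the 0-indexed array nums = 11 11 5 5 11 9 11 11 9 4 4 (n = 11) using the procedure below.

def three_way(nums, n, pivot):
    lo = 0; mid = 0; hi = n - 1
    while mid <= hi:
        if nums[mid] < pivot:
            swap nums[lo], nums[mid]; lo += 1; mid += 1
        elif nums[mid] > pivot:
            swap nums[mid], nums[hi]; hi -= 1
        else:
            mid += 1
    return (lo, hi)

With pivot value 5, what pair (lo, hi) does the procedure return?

lo=0 mid=0 hi=10
11>5: swap(0,10), hi=9 ⇒ 4 11 5 5 11 9 11 11 9 4 11
4<5: swap(0,0), lo=1 mid=1 ⇒ 4 11 5 5 11 9 11 11 9 4 11
11>5: swap(1,9), hi=8 ⇒ 4 4 5 5 11 9 11 11 9 11 11
4<5: swap(1,1), lo=2 mid=2 ⇒ 4 4 5 5 11 9 11 11 9 11 11
5=5: mid=3
5=5: mid=4
11>5: swap(4,8), hi=7 ⇒ 4 4 5 5 9 9 11 11 11 11 11
9>5: swap(4,7), hi=6 ⇒ 4 4 5 5 11 9 11 9 11 11 11
11>5: swap(4,6), hi=5 ⇒ 4 4 5 5 11 9 11 9 11 11 11
11>5: swap(4,5), hi=4 ⇒ 4 4 5 5 9 11 11 9 11 11 11
9>5: swap(4,4), hi=3 ⇒ 4 4 5 5 9 11 11 9 11 11 11
done. lo=2 hi=3; nums=4 4 5 5 9 11 11 9 11 11 11

(2, 3)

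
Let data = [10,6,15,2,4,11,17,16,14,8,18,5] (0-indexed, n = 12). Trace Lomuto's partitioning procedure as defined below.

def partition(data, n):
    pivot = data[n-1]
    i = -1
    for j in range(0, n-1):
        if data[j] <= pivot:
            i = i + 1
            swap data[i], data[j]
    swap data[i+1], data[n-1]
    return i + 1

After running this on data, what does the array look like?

[2,4,5,10,6,11,17,16,14,8,18,15]

pivot = data[11] = 5; i = -1
j=0: data[0]=10 > 5 → no swap
j=1: data[1]=6 > 5 → no swap
j=2: data[2]=15 > 5 → no swap
j=3: data[3]=2 ≤ 5 → i=0, swap data[0],data[3] → [2,6,15,10,4,11,17,16,14,8,18,5]
j=4: data[4]=4 ≤ 5 → i=1, swap data[1],data[4] → [2,4,15,10,6,11,17,16,14,8,18,5]
j=5: data[5]=11 > 5 → no swap
j=6: data[6]=17 > 5 → no swap
j=7: data[7]=16 > 5 → no swap
j=8: data[8]=14 > 5 → no swap
j=9: data[9]=8 > 5 → no swap
j=10: data[10]=18 > 5 → no swap
final swap data[2],data[11] → [2,4,5,10,6,11,17,16,14,8,18,15]; return 2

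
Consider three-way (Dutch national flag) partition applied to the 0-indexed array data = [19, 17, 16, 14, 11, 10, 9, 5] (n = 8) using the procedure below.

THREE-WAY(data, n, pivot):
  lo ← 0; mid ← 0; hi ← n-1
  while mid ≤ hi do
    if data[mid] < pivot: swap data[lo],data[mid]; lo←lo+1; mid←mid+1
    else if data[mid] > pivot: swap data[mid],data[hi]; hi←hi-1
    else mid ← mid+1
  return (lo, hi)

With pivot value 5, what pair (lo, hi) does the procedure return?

lo=0 mid=0 hi=7
19>5: swap(0,7), hi=6 ⇒ [5, 17, 16, 14, 11, 10, 9, 19]
5=5: mid=1
17>5: swap(1,6), hi=5 ⇒ [5, 9, 16, 14, 11, 10, 17, 19]
9>5: swap(1,5), hi=4 ⇒ [5, 10, 16, 14, 11, 9, 17, 19]
10>5: swap(1,4), hi=3 ⇒ [5, 11, 16, 14, 10, 9, 17, 19]
11>5: swap(1,3), hi=2 ⇒ [5, 14, 16, 11, 10, 9, 17, 19]
14>5: swap(1,2), hi=1 ⇒ [5, 16, 14, 11, 10, 9, 17, 19]
16>5: swap(1,1), hi=0 ⇒ [5, 16, 14, 11, 10, 9, 17, 19]
done. lo=0 hi=0; data=[5, 16, 14, 11, 10, 9, 17, 19]

(0, 0)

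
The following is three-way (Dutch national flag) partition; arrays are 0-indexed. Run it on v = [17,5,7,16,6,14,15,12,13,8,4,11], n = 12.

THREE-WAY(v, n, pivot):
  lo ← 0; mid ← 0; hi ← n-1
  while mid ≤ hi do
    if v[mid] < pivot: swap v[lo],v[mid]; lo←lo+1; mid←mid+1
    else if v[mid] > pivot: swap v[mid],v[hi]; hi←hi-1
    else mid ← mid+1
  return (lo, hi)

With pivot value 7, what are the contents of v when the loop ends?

lo=0 mid=0 hi=11
17>7: swap(0,11), hi=10 ⇒ [11,5,7,16,6,14,15,12,13,8,4,17]
11>7: swap(0,10), hi=9 ⇒ [4,5,7,16,6,14,15,12,13,8,11,17]
4<7: swap(0,0), lo=1 mid=1 ⇒ [4,5,7,16,6,14,15,12,13,8,11,17]
5<7: swap(1,1), lo=2 mid=2 ⇒ [4,5,7,16,6,14,15,12,13,8,11,17]
7=7: mid=3
16>7: swap(3,9), hi=8 ⇒ [4,5,7,8,6,14,15,12,13,16,11,17]
8>7: swap(3,8), hi=7 ⇒ [4,5,7,13,6,14,15,12,8,16,11,17]
13>7: swap(3,7), hi=6 ⇒ [4,5,7,12,6,14,15,13,8,16,11,17]
12>7: swap(3,6), hi=5 ⇒ [4,5,7,15,6,14,12,13,8,16,11,17]
15>7: swap(3,5), hi=4 ⇒ [4,5,7,14,6,15,12,13,8,16,11,17]
14>7: swap(3,4), hi=3 ⇒ [4,5,7,6,14,15,12,13,8,16,11,17]
6<7: swap(2,3), lo=3 mid=4 ⇒ [4,5,6,7,14,15,12,13,8,16,11,17]
done. lo=3 hi=3; v=[4,5,6,7,14,15,12,13,8,16,11,17]

[4,5,6,7,14,15,12,13,8,16,11,17]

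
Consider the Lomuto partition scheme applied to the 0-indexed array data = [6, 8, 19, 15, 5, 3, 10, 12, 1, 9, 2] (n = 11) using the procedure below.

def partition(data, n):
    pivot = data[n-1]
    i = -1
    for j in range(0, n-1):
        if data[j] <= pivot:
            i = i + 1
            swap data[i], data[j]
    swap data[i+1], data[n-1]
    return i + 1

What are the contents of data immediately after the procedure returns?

[1, 2, 19, 15, 5, 3, 10, 12, 6, 9, 8]

pivot = data[10] = 2; i = -1
j=0: data[0]=6 > 2 → no swap
j=1: data[1]=8 > 2 → no swap
j=2: data[2]=19 > 2 → no swap
j=3: data[3]=15 > 2 → no swap
j=4: data[4]=5 > 2 → no swap
j=5: data[5]=3 > 2 → no swap
j=6: data[6]=10 > 2 → no swap
j=7: data[7]=12 > 2 → no swap
j=8: data[8]=1 ≤ 2 → i=0, swap data[0],data[8] → [1, 8, 19, 15, 5, 3, 10, 12, 6, 9, 2]
j=9: data[9]=9 > 2 → no swap
final swap data[1],data[10] → [1, 2, 19, 15, 5, 3, 10, 12, 6, 9, 8]; return 1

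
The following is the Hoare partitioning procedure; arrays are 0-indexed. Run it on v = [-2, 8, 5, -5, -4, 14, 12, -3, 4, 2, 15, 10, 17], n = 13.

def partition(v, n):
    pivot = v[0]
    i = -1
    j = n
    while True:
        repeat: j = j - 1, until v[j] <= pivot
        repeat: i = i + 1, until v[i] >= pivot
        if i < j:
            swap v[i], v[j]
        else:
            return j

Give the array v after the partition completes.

pivot = v[0] = -2; i = -1, j = 13
j→7 (v[7]=-3≤-2), i→0 (v[0]=-2≥-2); i<j, swap → [-3, 8, 5, -5, -4, 14, 12, -2, 4, 2, 15, 10, 17]
j→4 (v[4]=-4≤-2), i→1 (v[1]=8≥-2); i<j, swap → [-3, -4, 5, -5, 8, 14, 12, -2, 4, 2, 15, 10, 17]
j→3 (v[3]=-5≤-2), i→2 (v[2]=5≥-2); i<j, swap → [-3, -4, -5, 5, 8, 14, 12, -2, 4, 2, 15, 10, 17]
j→2, i→3; i≥j, return j=2. v = [-3, -4, -5, 5, 8, 14, 12, -2, 4, 2, 15, 10, 17]

[-3, -4, -5, 5, 8, 14, 12, -2, 4, 2, 15, 10, 17]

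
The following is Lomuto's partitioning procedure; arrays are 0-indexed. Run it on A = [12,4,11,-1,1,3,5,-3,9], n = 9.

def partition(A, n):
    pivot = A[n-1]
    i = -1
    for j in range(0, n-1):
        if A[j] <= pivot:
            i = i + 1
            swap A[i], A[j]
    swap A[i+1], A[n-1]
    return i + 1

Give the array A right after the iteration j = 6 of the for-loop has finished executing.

pivot=9, i=-1
j=0: 12>9, skip
j=1: 4≤9, i=0, swap(0,1) ⇒ [4,12,11,-1,1,3,5,-3,9]
j=2: 11>9, skip
j=3: -1≤9, i=1, swap(1,3) ⇒ [4,-1,11,12,1,3,5,-3,9]
j=4: 1≤9, i=2, swap(2,4) ⇒ [4,-1,1,12,11,3,5,-3,9]
j=5: 3≤9, i=3, swap(3,5) ⇒ [4,-1,1,3,11,12,5,-3,9]
j=6: 5≤9, i=4, swap(4,6) ⇒ [4,-1,1,3,5,12,11,-3,9]
(after j=6) A = [4,-1,1,3,5,12,11,-3,9]

[4,-1,1,3,5,12,11,-3,9]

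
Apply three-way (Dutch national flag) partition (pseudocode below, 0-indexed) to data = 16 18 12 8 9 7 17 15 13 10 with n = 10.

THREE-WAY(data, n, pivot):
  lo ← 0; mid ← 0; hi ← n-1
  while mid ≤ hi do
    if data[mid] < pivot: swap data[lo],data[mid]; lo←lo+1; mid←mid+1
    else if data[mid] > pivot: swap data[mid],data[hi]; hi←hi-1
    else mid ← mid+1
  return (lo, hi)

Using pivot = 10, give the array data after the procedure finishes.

pivot = 10; lo=0, mid=0, hi=9
data[mid]=16>10: swap data[0],data[9]; hi=8 → 10 18 12 8 9 7 17 15 13 16
data[mid]=10=10: mid=1
data[mid]=18>10: swap data[1],data[8]; hi=7 → 10 13 12 8 9 7 17 15 18 16
data[mid]=13>10: swap data[1],data[7]; hi=6 → 10 15 12 8 9 7 17 13 18 16
data[mid]=15>10: swap data[1],data[6]; hi=5 → 10 17 12 8 9 7 15 13 18 16
data[mid]=17>10: swap data[1],data[5]; hi=4 → 10 7 12 8 9 17 15 13 18 16
data[mid]=7<10: swap data[0],data[1]; lo=1,mid=2 → 7 10 12 8 9 17 15 13 18 16
data[mid]=12>10: swap data[2],data[4]; hi=3 → 7 10 9 8 12 17 15 13 18 16
data[mid]=9<10: swap data[1],data[2]; lo=2,mid=3 → 7 9 10 8 12 17 15 13 18 16
data[mid]=8<10: swap data[2],data[3]; lo=3,mid=4 → 7 9 8 10 12 17 15 13 18 16
end: lo=3, hi=3; data = 7 9 8 10 12 17 15 13 18 16

7 9 8 10 12 17 15 13 18 16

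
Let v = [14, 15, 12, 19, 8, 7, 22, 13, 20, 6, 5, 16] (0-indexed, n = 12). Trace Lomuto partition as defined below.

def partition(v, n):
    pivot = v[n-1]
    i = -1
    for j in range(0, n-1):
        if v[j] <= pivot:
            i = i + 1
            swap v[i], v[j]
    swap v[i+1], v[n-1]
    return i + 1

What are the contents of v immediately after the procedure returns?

pivot = v[11] = 16; i = -1
j=0: v[0]=14 ≤ 16 → i=0, swap v[0],v[0] (no change) → [14, 15, 12, 19, 8, 7, 22, 13, 20, 6, 5, 16]
j=1: v[1]=15 ≤ 16 → i=1, swap v[1],v[1] (no change) → [14, 15, 12, 19, 8, 7, 22, 13, 20, 6, 5, 16]
j=2: v[2]=12 ≤ 16 → i=2, swap v[2],v[2] (no change) → [14, 15, 12, 19, 8, 7, 22, 13, 20, 6, 5, 16]
j=3: v[3]=19 > 16 → no swap
j=4: v[4]=8 ≤ 16 → i=3, swap v[3],v[4] → [14, 15, 12, 8, 19, 7, 22, 13, 20, 6, 5, 16]
j=5: v[5]=7 ≤ 16 → i=4, swap v[4],v[5] → [14, 15, 12, 8, 7, 19, 22, 13, 20, 6, 5, 16]
j=6: v[6]=22 > 16 → no swap
j=7: v[7]=13 ≤ 16 → i=5, swap v[5],v[7] → [14, 15, 12, 8, 7, 13, 22, 19, 20, 6, 5, 16]
j=8: v[8]=20 > 16 → no swap
j=9: v[9]=6 ≤ 16 → i=6, swap v[6],v[9] → [14, 15, 12, 8, 7, 13, 6, 19, 20, 22, 5, 16]
j=10: v[10]=5 ≤ 16 → i=7, swap v[7],v[10] → [14, 15, 12, 8, 7, 13, 6, 5, 20, 22, 19, 16]
final swap v[8],v[11] → [14, 15, 12, 8, 7, 13, 6, 5, 16, 22, 19, 20]; return 8

[14, 15, 12, 8, 7, 13, 6, 5, 16, 22, 19, 20]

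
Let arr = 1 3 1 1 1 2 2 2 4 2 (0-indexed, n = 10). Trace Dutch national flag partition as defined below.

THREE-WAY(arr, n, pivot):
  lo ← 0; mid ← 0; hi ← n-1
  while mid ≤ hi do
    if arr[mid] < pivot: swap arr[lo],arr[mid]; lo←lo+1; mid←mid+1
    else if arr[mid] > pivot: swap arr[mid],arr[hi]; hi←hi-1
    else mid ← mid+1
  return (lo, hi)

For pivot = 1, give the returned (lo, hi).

lo=0 mid=0 hi=9
1=1: mid=1
3>1: swap(1,9), hi=8 ⇒ 1 2 1 1 1 2 2 2 4 3
2>1: swap(1,8), hi=7 ⇒ 1 4 1 1 1 2 2 2 2 3
4>1: swap(1,7), hi=6 ⇒ 1 2 1 1 1 2 2 4 2 3
2>1: swap(1,6), hi=5 ⇒ 1 2 1 1 1 2 2 4 2 3
2>1: swap(1,5), hi=4 ⇒ 1 2 1 1 1 2 2 4 2 3
2>1: swap(1,4), hi=3 ⇒ 1 1 1 1 2 2 2 4 2 3
1=1: mid=2
1=1: mid=3
1=1: mid=4
done. lo=0 hi=3; arr=1 1 1 1 2 2 2 4 2 3

(0, 3)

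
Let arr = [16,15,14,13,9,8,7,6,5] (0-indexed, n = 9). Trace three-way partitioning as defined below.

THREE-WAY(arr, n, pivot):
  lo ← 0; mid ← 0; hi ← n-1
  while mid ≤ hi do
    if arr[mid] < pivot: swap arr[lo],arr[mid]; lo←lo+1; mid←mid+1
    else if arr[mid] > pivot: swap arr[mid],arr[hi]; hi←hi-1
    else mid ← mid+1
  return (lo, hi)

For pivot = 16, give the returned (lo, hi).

lo=0 mid=0 hi=8
16=16: mid=1
15<16: swap(0,1), lo=1 mid=2 ⇒ [15,16,14,13,9,8,7,6,5]
14<16: swap(1,2), lo=2 mid=3 ⇒ [15,14,16,13,9,8,7,6,5]
13<16: swap(2,3), lo=3 mid=4 ⇒ [15,14,13,16,9,8,7,6,5]
9<16: swap(3,4), lo=4 mid=5 ⇒ [15,14,13,9,16,8,7,6,5]
8<16: swap(4,5), lo=5 mid=6 ⇒ [15,14,13,9,8,16,7,6,5]
7<16: swap(5,6), lo=6 mid=7 ⇒ [15,14,13,9,8,7,16,6,5]
6<16: swap(6,7), lo=7 mid=8 ⇒ [15,14,13,9,8,7,6,16,5]
5<16: swap(7,8), lo=8 mid=9 ⇒ [15,14,13,9,8,7,6,5,16]
done. lo=8 hi=8; arr=[15,14,13,9,8,7,6,5,16]

(8, 8)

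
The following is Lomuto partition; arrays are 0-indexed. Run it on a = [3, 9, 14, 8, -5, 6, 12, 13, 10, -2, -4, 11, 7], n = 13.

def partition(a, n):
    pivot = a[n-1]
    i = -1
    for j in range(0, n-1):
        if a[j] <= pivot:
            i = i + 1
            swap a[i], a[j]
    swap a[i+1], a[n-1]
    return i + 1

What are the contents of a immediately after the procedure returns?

pivot = a[12] = 7; i = -1
j=0: a[0]=3 ≤ 7 → i=0, swap a[0],a[0] (no change) → [3, 9, 14, 8, -5, 6, 12, 13, 10, -2, -4, 11, 7]
j=1: a[1]=9 > 7 → no swap
j=2: a[2]=14 > 7 → no swap
j=3: a[3]=8 > 7 → no swap
j=4: a[4]=-5 ≤ 7 → i=1, swap a[1],a[4] → [3, -5, 14, 8, 9, 6, 12, 13, 10, -2, -4, 11, 7]
j=5: a[5]=6 ≤ 7 → i=2, swap a[2],a[5] → [3, -5, 6, 8, 9, 14, 12, 13, 10, -2, -4, 11, 7]
j=6: a[6]=12 > 7 → no swap
j=7: a[7]=13 > 7 → no swap
j=8: a[8]=10 > 7 → no swap
j=9: a[9]=-2 ≤ 7 → i=3, swap a[3],a[9] → [3, -5, 6, -2, 9, 14, 12, 13, 10, 8, -4, 11, 7]
j=10: a[10]=-4 ≤ 7 → i=4, swap a[4],a[10] → [3, -5, 6, -2, -4, 14, 12, 13, 10, 8, 9, 11, 7]
j=11: a[11]=11 > 7 → no swap
final swap a[5],a[12] → [3, -5, 6, -2, -4, 7, 12, 13, 10, 8, 9, 11, 14]; return 5

[3, -5, 6, -2, -4, 7, 12, 13, 10, 8, 9, 11, 14]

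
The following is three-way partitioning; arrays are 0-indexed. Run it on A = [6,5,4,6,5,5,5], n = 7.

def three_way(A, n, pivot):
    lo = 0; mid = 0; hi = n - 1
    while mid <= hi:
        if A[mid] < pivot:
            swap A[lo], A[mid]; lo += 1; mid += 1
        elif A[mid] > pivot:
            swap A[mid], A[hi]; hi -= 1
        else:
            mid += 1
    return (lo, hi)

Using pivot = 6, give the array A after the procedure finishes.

[5,4,5,5,5,6,6]

pivot = 6; lo=0, mid=0, hi=6
A[mid]=6=6: mid=1
A[mid]=5<6: swap A[0],A[1]; lo=1,mid=2 → [5,6,4,6,5,5,5]
A[mid]=4<6: swap A[1],A[2]; lo=2,mid=3 → [5,4,6,6,5,5,5]
A[mid]=6=6: mid=4
A[mid]=5<6: swap A[2],A[4]; lo=3,mid=5 → [5,4,5,6,6,5,5]
A[mid]=5<6: swap A[3],A[5]; lo=4,mid=6 → [5,4,5,5,6,6,5]
A[mid]=5<6: swap A[4],A[6]; lo=5,mid=7 → [5,4,5,5,5,6,6]
end: lo=5, hi=6; A = [5,4,5,5,5,6,6]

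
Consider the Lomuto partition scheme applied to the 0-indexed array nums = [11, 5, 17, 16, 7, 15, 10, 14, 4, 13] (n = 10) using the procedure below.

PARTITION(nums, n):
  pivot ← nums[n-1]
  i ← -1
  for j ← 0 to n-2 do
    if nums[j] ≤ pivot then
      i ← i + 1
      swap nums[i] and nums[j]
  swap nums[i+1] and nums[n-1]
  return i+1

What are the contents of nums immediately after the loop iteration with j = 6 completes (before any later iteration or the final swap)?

[11, 5, 7, 10, 17, 15, 16, 14, 4, 13]

pivot=13, i=-1
j=0: 11≤13, i=0, swap(0,0) ⇒ [11, 5, 17, 16, 7, 15, 10, 14, 4, 13]
j=1: 5≤13, i=1, swap(1,1) ⇒ [11, 5, 17, 16, 7, 15, 10, 14, 4, 13]
j=2: 17>13, skip
j=3: 16>13, skip
j=4: 7≤13, i=2, swap(2,4) ⇒ [11, 5, 7, 16, 17, 15, 10, 14, 4, 13]
j=5: 15>13, skip
j=6: 10≤13, i=3, swap(3,6) ⇒ [11, 5, 7, 10, 17, 15, 16, 14, 4, 13]
(after j=6) nums = [11, 5, 7, 10, 17, 15, 16, 14, 4, 13]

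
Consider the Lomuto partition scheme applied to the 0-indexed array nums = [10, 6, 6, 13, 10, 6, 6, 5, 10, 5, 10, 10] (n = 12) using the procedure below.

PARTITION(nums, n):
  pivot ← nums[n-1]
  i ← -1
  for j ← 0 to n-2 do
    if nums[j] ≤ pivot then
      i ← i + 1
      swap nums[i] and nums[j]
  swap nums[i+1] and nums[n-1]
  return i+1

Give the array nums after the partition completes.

pivot = nums[11] = 10; i = -1
j=0: nums[0]=10 ≤ 10 → i=0, swap nums[0],nums[0] (no change) → [10, 6, 6, 13, 10, 6, 6, 5, 10, 5, 10, 10]
j=1: nums[1]=6 ≤ 10 → i=1, swap nums[1],nums[1] (no change) → [10, 6, 6, 13, 10, 6, 6, 5, 10, 5, 10, 10]
j=2: nums[2]=6 ≤ 10 → i=2, swap nums[2],nums[2] (no change) → [10, 6, 6, 13, 10, 6, 6, 5, 10, 5, 10, 10]
j=3: nums[3]=13 > 10 → no swap
j=4: nums[4]=10 ≤ 10 → i=3, swap nums[3],nums[4] → [10, 6, 6, 10, 13, 6, 6, 5, 10, 5, 10, 10]
j=5: nums[5]=6 ≤ 10 → i=4, swap nums[4],nums[5] → [10, 6, 6, 10, 6, 13, 6, 5, 10, 5, 10, 10]
j=6: nums[6]=6 ≤ 10 → i=5, swap nums[5],nums[6] → [10, 6, 6, 10, 6, 6, 13, 5, 10, 5, 10, 10]
j=7: nums[7]=5 ≤ 10 → i=6, swap nums[6],nums[7] → [10, 6, 6, 10, 6, 6, 5, 13, 10, 5, 10, 10]
j=8: nums[8]=10 ≤ 10 → i=7, swap nums[7],nums[8] → [10, 6, 6, 10, 6, 6, 5, 10, 13, 5, 10, 10]
j=9: nums[9]=5 ≤ 10 → i=8, swap nums[8],nums[9] → [10, 6, 6, 10, 6, 6, 5, 10, 5, 13, 10, 10]
j=10: nums[10]=10 ≤ 10 → i=9, swap nums[9],nums[10] → [10, 6, 6, 10, 6, 6, 5, 10, 5, 10, 13, 10]
final swap nums[10],nums[11] → [10, 6, 6, 10, 6, 6, 5, 10, 5, 10, 10, 13]; return 10

[10, 6, 6, 10, 6, 6, 5, 10, 5, 10, 10, 13]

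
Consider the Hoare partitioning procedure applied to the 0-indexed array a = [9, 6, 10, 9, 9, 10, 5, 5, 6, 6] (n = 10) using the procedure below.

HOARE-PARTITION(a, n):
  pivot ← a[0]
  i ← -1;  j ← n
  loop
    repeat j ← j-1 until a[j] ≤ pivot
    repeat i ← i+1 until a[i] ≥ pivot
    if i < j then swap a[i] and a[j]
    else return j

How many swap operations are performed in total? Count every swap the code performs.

pivot=9
j stops at 9 (6), i stops at 0 (9); swap ⇒ [6, 6, 10, 9, 9, 10, 5, 5, 6, 9]
j stops at 8 (6), i stops at 2 (10); swap ⇒ [6, 6, 6, 9, 9, 10, 5, 5, 10, 9]
j stops at 7 (5), i stops at 3 (9); swap ⇒ [6, 6, 6, 5, 9, 10, 5, 9, 10, 9]
j stops at 6 (5), i stops at 4 (9); swap ⇒ [6, 6, 6, 5, 5, 10, 9, 9, 10, 9]
j stops at 4, i stops at 5; i≥j ⇒ return 4. a=[6, 6, 6, 5, 5, 10, 9, 9, 10, 9]

4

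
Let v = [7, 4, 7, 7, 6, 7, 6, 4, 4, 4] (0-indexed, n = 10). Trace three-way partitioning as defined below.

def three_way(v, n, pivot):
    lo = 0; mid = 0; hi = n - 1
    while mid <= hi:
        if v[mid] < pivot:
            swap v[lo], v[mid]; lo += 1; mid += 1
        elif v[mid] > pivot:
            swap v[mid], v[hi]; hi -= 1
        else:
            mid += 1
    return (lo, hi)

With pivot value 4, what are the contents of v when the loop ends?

pivot = 4; lo=0, mid=0, hi=9
v[mid]=7>4: swap v[0],v[9]; hi=8 → [4, 4, 7, 7, 6, 7, 6, 4, 4, 7]
v[mid]=4=4: mid=1
v[mid]=4=4: mid=2
v[mid]=7>4: swap v[2],v[8]; hi=7 → [4, 4, 4, 7, 6, 7, 6, 4, 7, 7]
v[mid]=4=4: mid=3
v[mid]=7>4: swap v[3],v[7]; hi=6 → [4, 4, 4, 4, 6, 7, 6, 7, 7, 7]
v[mid]=4=4: mid=4
v[mid]=6>4: swap v[4],v[6]; hi=5 → [4, 4, 4, 4, 6, 7, 6, 7, 7, 7]
v[mid]=6>4: swap v[4],v[5]; hi=4 → [4, 4, 4, 4, 7, 6, 6, 7, 7, 7]
v[mid]=7>4: swap v[4],v[4]; hi=3 → [4, 4, 4, 4, 7, 6, 6, 7, 7, 7]
end: lo=0, hi=3; v = [4, 4, 4, 4, 7, 6, 6, 7, 7, 7]

[4, 4, 4, 4, 7, 6, 6, 7, 7, 7]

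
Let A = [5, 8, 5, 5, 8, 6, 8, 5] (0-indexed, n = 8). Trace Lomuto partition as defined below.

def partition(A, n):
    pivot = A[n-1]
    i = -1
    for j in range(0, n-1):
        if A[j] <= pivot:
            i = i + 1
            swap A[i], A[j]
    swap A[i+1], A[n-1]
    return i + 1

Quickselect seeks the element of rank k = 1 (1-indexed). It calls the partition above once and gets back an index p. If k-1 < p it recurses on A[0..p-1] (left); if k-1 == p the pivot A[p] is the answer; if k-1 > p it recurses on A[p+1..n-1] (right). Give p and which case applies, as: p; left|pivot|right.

3; left

pivot=5, i=-1
j=0: 5≤5, i=0, swap(0,0) ⇒ [5, 8, 5, 5, 8, 6, 8, 5]
j=1: 8>5, skip
j=2: 5≤5, i=1, swap(1,2) ⇒ [5, 5, 8, 5, 8, 6, 8, 5]
j=3: 5≤5, i=2, swap(2,3) ⇒ [5, 5, 5, 8, 8, 6, 8, 5]
j=4: 8>5, skip
j=5: 6>5, skip
j=6: 8>5, skip
swap(3,7) ⇒ [5, 5, 5, 5, 8, 6, 8, 8]; return 3
p = 3; k-1 = 0 < 3 ⇒ left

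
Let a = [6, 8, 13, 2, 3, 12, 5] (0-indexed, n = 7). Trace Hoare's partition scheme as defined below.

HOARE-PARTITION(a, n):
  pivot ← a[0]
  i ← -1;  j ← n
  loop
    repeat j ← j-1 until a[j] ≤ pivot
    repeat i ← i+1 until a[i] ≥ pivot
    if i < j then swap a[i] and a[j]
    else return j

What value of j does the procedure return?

2

pivot=6
j stops at 6 (5), i stops at 0 (6); swap ⇒ [5, 8, 13, 2, 3, 12, 6]
j stops at 4 (3), i stops at 1 (8); swap ⇒ [5, 3, 13, 2, 8, 12, 6]
j stops at 3 (2), i stops at 2 (13); swap ⇒ [5, 3, 2, 13, 8, 12, 6]
j stops at 2, i stops at 3; i≥j ⇒ return 2. a=[5, 3, 2, 13, 8, 12, 6]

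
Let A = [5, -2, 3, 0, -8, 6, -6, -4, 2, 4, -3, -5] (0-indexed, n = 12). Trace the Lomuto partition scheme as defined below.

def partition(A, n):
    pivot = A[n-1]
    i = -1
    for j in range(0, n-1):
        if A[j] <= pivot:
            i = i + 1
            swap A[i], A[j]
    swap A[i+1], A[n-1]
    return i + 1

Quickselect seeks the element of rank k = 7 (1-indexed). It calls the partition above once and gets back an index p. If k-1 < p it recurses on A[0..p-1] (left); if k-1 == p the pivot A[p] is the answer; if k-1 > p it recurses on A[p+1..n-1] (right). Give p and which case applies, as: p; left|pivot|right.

2; right

pivot=-5, i=-1
j=0: 5>-5, skip
j=1: -2>-5, skip
j=2: 3>-5, skip
j=3: 0>-5, skip
j=4: -8≤-5, i=0, swap(0,4) ⇒ [-8, -2, 3, 0, 5, 6, -6, -4, 2, 4, -3, -5]
j=5: 6>-5, skip
j=6: -6≤-5, i=1, swap(1,6) ⇒ [-8, -6, 3, 0, 5, 6, -2, -4, 2, 4, -3, -5]
j=7: -4>-5, skip
j=8: 2>-5, skip
j=9: 4>-5, skip
j=10: -3>-5, skip
swap(2,11) ⇒ [-8, -6, -5, 0, 5, 6, -2, -4, 2, 4, -3, 3]; return 2
p = 2; k-1 = 6 > 2 ⇒ right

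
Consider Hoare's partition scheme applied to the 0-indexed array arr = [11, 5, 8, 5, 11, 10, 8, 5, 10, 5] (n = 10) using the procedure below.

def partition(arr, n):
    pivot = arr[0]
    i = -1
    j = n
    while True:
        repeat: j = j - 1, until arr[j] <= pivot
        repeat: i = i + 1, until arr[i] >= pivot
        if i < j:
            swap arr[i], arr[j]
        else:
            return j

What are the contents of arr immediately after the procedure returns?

[5, 5, 8, 5, 10, 10, 8, 5, 11, 11]

pivot=11
j stops at 9 (5), i stops at 0 (11); swap ⇒ [5, 5, 8, 5, 11, 10, 8, 5, 10, 11]
j stops at 8 (10), i stops at 4 (11); swap ⇒ [5, 5, 8, 5, 10, 10, 8, 5, 11, 11]
j stops at 7, i stops at 8; i≥j ⇒ return 7. arr=[5, 5, 8, 5, 10, 10, 8, 5, 11, 11]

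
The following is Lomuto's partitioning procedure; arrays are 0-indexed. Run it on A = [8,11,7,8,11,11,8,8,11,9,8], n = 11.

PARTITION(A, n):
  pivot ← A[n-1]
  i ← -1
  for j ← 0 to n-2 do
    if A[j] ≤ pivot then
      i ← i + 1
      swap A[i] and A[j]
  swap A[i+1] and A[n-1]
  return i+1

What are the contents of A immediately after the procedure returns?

pivot = A[10] = 8; i = -1
j=0: A[0]=8 ≤ 8 → i=0, swap A[0],A[0] (no change) → [8,11,7,8,11,11,8,8,11,9,8]
j=1: A[1]=11 > 8 → no swap
j=2: A[2]=7 ≤ 8 → i=1, swap A[1],A[2] → [8,7,11,8,11,11,8,8,11,9,8]
j=3: A[3]=8 ≤ 8 → i=2, swap A[2],A[3] → [8,7,8,11,11,11,8,8,11,9,8]
j=4: A[4]=11 > 8 → no swap
j=5: A[5]=11 > 8 → no swap
j=6: A[6]=8 ≤ 8 → i=3, swap A[3],A[6] → [8,7,8,8,11,11,11,8,11,9,8]
j=7: A[7]=8 ≤ 8 → i=4, swap A[4],A[7] → [8,7,8,8,8,11,11,11,11,9,8]
j=8: A[8]=11 > 8 → no swap
j=9: A[9]=9 > 8 → no swap
final swap A[5],A[10] → [8,7,8,8,8,8,11,11,11,9,11]; return 5

[8,7,8,8,8,8,11,11,11,9,11]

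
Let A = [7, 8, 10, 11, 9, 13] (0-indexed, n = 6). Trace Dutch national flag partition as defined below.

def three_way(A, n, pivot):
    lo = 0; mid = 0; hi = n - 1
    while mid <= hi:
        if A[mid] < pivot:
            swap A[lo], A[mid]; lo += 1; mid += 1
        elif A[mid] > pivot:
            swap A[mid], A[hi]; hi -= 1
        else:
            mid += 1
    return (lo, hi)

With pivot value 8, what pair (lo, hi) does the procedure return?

pivot = 8; lo=0, mid=0, hi=5
A[mid]=7<8: swap A[0],A[0]; lo=1,mid=1 → [7, 8, 10, 11, 9, 13]
A[mid]=8=8: mid=2
A[mid]=10>8: swap A[2],A[5]; hi=4 → [7, 8, 13, 11, 9, 10]
A[mid]=13>8: swap A[2],A[4]; hi=3 → [7, 8, 9, 11, 13, 10]
A[mid]=9>8: swap A[2],A[3]; hi=2 → [7, 8, 11, 9, 13, 10]
A[mid]=11>8: swap A[2],A[2]; hi=1 → [7, 8, 11, 9, 13, 10]
end: lo=1, hi=1; A = [7, 8, 11, 9, 13, 10]

(1, 1)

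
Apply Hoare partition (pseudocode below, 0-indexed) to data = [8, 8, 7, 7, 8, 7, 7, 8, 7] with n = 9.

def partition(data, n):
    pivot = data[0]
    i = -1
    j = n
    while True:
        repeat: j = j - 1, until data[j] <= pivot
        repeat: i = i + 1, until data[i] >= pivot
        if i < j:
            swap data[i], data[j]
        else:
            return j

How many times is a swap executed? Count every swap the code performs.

3

pivot = data[0] = 8; i = -1, j = 9
j→8 (data[8]=7≤8), i→0 (data[0]=8≥8); i<j, swap → [7, 8, 7, 7, 8, 7, 7, 8, 8]
j→7 (data[7]=8≤8), i→1 (data[1]=8≥8); i<j, swap → [7, 8, 7, 7, 8, 7, 7, 8, 8]
j→6 (data[6]=7≤8), i→4 (data[4]=8≥8); i<j, swap → [7, 8, 7, 7, 7, 7, 8, 8, 8]
j→5, i→6; i≥j, return j=5. data = [7, 8, 7, 7, 7, 7, 8, 8, 8]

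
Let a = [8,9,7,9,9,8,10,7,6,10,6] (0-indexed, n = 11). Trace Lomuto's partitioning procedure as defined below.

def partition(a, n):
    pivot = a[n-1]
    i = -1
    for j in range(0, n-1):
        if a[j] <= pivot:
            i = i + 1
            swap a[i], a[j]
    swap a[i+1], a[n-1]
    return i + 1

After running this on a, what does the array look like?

[6,6,7,9,9,8,10,7,8,10,9]

pivot = a[10] = 6; i = -1
j=0: a[0]=8 > 6 → no swap
j=1: a[1]=9 > 6 → no swap
j=2: a[2]=7 > 6 → no swap
j=3: a[3]=9 > 6 → no swap
j=4: a[4]=9 > 6 → no swap
j=5: a[5]=8 > 6 → no swap
j=6: a[6]=10 > 6 → no swap
j=7: a[7]=7 > 6 → no swap
j=8: a[8]=6 ≤ 6 → i=0, swap a[0],a[8] → [6,9,7,9,9,8,10,7,8,10,6]
j=9: a[9]=10 > 6 → no swap
final swap a[1],a[10] → [6,6,7,9,9,8,10,7,8,10,9]; return 1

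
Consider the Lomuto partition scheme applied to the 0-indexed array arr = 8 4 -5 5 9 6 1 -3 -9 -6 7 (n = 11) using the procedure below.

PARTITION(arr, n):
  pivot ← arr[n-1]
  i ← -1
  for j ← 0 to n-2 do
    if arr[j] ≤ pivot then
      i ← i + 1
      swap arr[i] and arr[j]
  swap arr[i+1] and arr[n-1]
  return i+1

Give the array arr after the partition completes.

4 -5 5 6 1 -3 -9 -6 7 8 9

pivot = arr[10] = 7; i = -1
j=0: arr[0]=8 > 7 → no swap
j=1: arr[1]=4 ≤ 7 → i=0, swap arr[0],arr[1] → 4 8 -5 5 9 6 1 -3 -9 -6 7
j=2: arr[2]=-5 ≤ 7 → i=1, swap arr[1],arr[2] → 4 -5 8 5 9 6 1 -3 -9 -6 7
j=3: arr[3]=5 ≤ 7 → i=2, swap arr[2],arr[3] → 4 -5 5 8 9 6 1 -3 -9 -6 7
j=4: arr[4]=9 > 7 → no swap
j=5: arr[5]=6 ≤ 7 → i=3, swap arr[3],arr[5] → 4 -5 5 6 9 8 1 -3 -9 -6 7
j=6: arr[6]=1 ≤ 7 → i=4, swap arr[4],arr[6] → 4 -5 5 6 1 8 9 -3 -9 -6 7
j=7: arr[7]=-3 ≤ 7 → i=5, swap arr[5],arr[7] → 4 -5 5 6 1 -3 9 8 -9 -6 7
j=8: arr[8]=-9 ≤ 7 → i=6, swap arr[6],arr[8] → 4 -5 5 6 1 -3 -9 8 9 -6 7
j=9: arr[9]=-6 ≤ 7 → i=7, swap arr[7],arr[9] → 4 -5 5 6 1 -3 -9 -6 9 8 7
final swap arr[8],arr[10] → 4 -5 5 6 1 -3 -9 -6 7 8 9; return 8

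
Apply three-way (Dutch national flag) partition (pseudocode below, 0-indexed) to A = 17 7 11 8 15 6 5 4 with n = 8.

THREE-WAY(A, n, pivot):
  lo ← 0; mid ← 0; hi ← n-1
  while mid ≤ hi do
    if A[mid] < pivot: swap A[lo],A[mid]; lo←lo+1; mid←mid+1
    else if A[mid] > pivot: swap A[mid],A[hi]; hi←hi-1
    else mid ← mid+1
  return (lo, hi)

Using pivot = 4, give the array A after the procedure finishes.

4 11 8 15 6 5 7 17

lo=0 mid=0 hi=7
17>4: swap(0,7), hi=6 ⇒ 4 7 11 8 15 6 5 17
4=4: mid=1
7>4: swap(1,6), hi=5 ⇒ 4 5 11 8 15 6 7 17
5>4: swap(1,5), hi=4 ⇒ 4 6 11 8 15 5 7 17
6>4: swap(1,4), hi=3 ⇒ 4 15 11 8 6 5 7 17
15>4: swap(1,3), hi=2 ⇒ 4 8 11 15 6 5 7 17
8>4: swap(1,2), hi=1 ⇒ 4 11 8 15 6 5 7 17
11>4: swap(1,1), hi=0 ⇒ 4 11 8 15 6 5 7 17
done. lo=0 hi=0; A=4 11 8 15 6 5 7 17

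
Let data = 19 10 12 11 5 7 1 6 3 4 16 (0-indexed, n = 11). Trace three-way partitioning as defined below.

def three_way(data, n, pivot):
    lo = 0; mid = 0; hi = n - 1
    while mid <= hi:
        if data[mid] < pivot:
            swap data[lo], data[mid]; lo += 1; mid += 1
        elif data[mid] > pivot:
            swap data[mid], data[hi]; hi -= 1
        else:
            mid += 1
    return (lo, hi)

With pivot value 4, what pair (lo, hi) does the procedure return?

lo=0 mid=0 hi=10
19>4: swap(0,10), hi=9 ⇒ 16 10 12 11 5 7 1 6 3 4 19
16>4: swap(0,9), hi=8 ⇒ 4 10 12 11 5 7 1 6 3 16 19
4=4: mid=1
10>4: swap(1,8), hi=7 ⇒ 4 3 12 11 5 7 1 6 10 16 19
3<4: swap(0,1), lo=1 mid=2 ⇒ 3 4 12 11 5 7 1 6 10 16 19
12>4: swap(2,7), hi=6 ⇒ 3 4 6 11 5 7 1 12 10 16 19
6>4: swap(2,6), hi=5 ⇒ 3 4 1 11 5 7 6 12 10 16 19
1<4: swap(1,2), lo=2 mid=3 ⇒ 3 1 4 11 5 7 6 12 10 16 19
11>4: swap(3,5), hi=4 ⇒ 3 1 4 7 5 11 6 12 10 16 19
7>4: swap(3,4), hi=3 ⇒ 3 1 4 5 7 11 6 12 10 16 19
5>4: swap(3,3), hi=2 ⇒ 3 1 4 5 7 11 6 12 10 16 19
done. lo=2 hi=2; data=3 1 4 5 7 11 6 12 10 16 19

(2, 2)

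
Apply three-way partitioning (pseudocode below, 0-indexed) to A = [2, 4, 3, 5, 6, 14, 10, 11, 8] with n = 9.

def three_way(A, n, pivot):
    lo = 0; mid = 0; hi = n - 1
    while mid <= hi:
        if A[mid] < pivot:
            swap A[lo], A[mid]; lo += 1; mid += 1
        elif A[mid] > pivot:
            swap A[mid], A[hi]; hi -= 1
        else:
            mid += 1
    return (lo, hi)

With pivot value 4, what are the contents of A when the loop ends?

[2, 3, 4, 6, 14, 10, 11, 8, 5]

pivot = 4; lo=0, mid=0, hi=8
A[mid]=2<4: swap A[0],A[0]; lo=1,mid=1 → [2, 4, 3, 5, 6, 14, 10, 11, 8]
A[mid]=4=4: mid=2
A[mid]=3<4: swap A[1],A[2]; lo=2,mid=3 → [2, 3, 4, 5, 6, 14, 10, 11, 8]
A[mid]=5>4: swap A[3],A[8]; hi=7 → [2, 3, 4, 8, 6, 14, 10, 11, 5]
A[mid]=8>4: swap A[3],A[7]; hi=6 → [2, 3, 4, 11, 6, 14, 10, 8, 5]
A[mid]=11>4: swap A[3],A[6]; hi=5 → [2, 3, 4, 10, 6, 14, 11, 8, 5]
A[mid]=10>4: swap A[3],A[5]; hi=4 → [2, 3, 4, 14, 6, 10, 11, 8, 5]
A[mid]=14>4: swap A[3],A[4]; hi=3 → [2, 3, 4, 6, 14, 10, 11, 8, 5]
A[mid]=6>4: swap A[3],A[3]; hi=2 → [2, 3, 4, 6, 14, 10, 11, 8, 5]
end: lo=2, hi=2; A = [2, 3, 4, 6, 14, 10, 11, 8, 5]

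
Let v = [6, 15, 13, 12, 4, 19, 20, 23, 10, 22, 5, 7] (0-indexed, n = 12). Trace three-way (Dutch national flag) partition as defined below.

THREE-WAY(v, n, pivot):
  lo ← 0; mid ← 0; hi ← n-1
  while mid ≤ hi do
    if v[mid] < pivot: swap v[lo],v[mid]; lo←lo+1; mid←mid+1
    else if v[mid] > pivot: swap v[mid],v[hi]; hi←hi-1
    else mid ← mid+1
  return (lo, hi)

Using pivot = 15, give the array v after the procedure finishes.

pivot = 15; lo=0, mid=0, hi=11
v[mid]=6<15: swap v[0],v[0]; lo=1,mid=1 → [6, 15, 13, 12, 4, 19, 20, 23, 10, 22, 5, 7]
v[mid]=15=15: mid=2
v[mid]=13<15: swap v[1],v[2]; lo=2,mid=3 → [6, 13, 15, 12, 4, 19, 20, 23, 10, 22, 5, 7]
v[mid]=12<15: swap v[2],v[3]; lo=3,mid=4 → [6, 13, 12, 15, 4, 19, 20, 23, 10, 22, 5, 7]
v[mid]=4<15: swap v[3],v[4]; lo=4,mid=5 → [6, 13, 12, 4, 15, 19, 20, 23, 10, 22, 5, 7]
v[mid]=19>15: swap v[5],v[11]; hi=10 → [6, 13, 12, 4, 15, 7, 20, 23, 10, 22, 5, 19]
v[mid]=7<15: swap v[4],v[5]; lo=5,mid=6 → [6, 13, 12, 4, 7, 15, 20, 23, 10, 22, 5, 19]
v[mid]=20>15: swap v[6],v[10]; hi=9 → [6, 13, 12, 4, 7, 15, 5, 23, 10, 22, 20, 19]
v[mid]=5<15: swap v[5],v[6]; lo=6,mid=7 → [6, 13, 12, 4, 7, 5, 15, 23, 10, 22, 20, 19]
v[mid]=23>15: swap v[7],v[9]; hi=8 → [6, 13, 12, 4, 7, 5, 15, 22, 10, 23, 20, 19]
v[mid]=22>15: swap v[7],v[8]; hi=7 → [6, 13, 12, 4, 7, 5, 15, 10, 22, 23, 20, 19]
v[mid]=10<15: swap v[6],v[7]; lo=7,mid=8 → [6, 13, 12, 4, 7, 5, 10, 15, 22, 23, 20, 19]
end: lo=7, hi=7; v = [6, 13, 12, 4, 7, 5, 10, 15, 22, 23, 20, 19]

[6, 13, 12, 4, 7, 5, 10, 15, 22, 23, 20, 19]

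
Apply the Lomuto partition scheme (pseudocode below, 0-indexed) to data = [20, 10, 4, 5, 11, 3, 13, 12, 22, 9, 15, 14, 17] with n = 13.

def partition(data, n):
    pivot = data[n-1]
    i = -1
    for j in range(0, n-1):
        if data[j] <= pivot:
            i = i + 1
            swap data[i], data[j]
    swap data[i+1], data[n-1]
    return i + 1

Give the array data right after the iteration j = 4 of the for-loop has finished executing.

[10, 4, 5, 11, 20, 3, 13, 12, 22, 9, 15, 14, 17]

pivot = data[12] = 17; i = -1
j=0: data[0]=20 > 17 → no swap
j=1: data[1]=10 ≤ 17 → i=0, swap data[0],data[1] → [10, 20, 4, 5, 11, 3, 13, 12, 22, 9, 15, 14, 17]
j=2: data[2]=4 ≤ 17 → i=1, swap data[1],data[2] → [10, 4, 20, 5, 11, 3, 13, 12, 22, 9, 15, 14, 17]
j=3: data[3]=5 ≤ 17 → i=2, swap data[2],data[3] → [10, 4, 5, 20, 11, 3, 13, 12, 22, 9, 15, 14, 17]
j=4: data[4]=11 ≤ 17 → i=3, swap data[3],data[4] → [10, 4, 5, 11, 20, 3, 13, 12, 22, 9, 15, 14, 17]
(after j=4) data = [10, 4, 5, 11, 20, 3, 13, 12, 22, 9, 15, 14, 17]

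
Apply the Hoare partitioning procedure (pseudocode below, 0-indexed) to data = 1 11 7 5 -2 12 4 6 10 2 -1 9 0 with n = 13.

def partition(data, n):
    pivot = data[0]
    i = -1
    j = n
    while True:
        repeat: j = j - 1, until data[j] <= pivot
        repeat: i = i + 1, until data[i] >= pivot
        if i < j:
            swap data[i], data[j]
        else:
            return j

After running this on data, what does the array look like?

pivot=1
j stops at 12 (0), i stops at 0 (1); swap ⇒ 0 11 7 5 -2 12 4 6 10 2 -1 9 1
j stops at 10 (-1), i stops at 1 (11); swap ⇒ 0 -1 7 5 -2 12 4 6 10 2 11 9 1
j stops at 4 (-2), i stops at 2 (7); swap ⇒ 0 -1 -2 5 7 12 4 6 10 2 11 9 1
j stops at 2, i stops at 3; i≥j ⇒ return 2. data=0 -1 -2 5 7 12 4 6 10 2 11 9 1

0 -1 -2 5 7 12 4 6 10 2 11 9 1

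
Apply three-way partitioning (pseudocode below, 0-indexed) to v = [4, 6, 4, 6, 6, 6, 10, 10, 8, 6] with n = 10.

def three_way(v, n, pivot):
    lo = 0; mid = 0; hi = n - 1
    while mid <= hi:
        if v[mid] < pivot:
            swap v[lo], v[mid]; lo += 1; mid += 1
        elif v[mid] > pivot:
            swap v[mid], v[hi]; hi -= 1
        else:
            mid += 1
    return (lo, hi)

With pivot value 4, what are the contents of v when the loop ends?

pivot = 4; lo=0, mid=0, hi=9
v[mid]=4=4: mid=1
v[mid]=6>4: swap v[1],v[9]; hi=8 → [4, 6, 4, 6, 6, 6, 10, 10, 8, 6]
v[mid]=6>4: swap v[1],v[8]; hi=7 → [4, 8, 4, 6, 6, 6, 10, 10, 6, 6]
v[mid]=8>4: swap v[1],v[7]; hi=6 → [4, 10, 4, 6, 6, 6, 10, 8, 6, 6]
v[mid]=10>4: swap v[1],v[6]; hi=5 → [4, 10, 4, 6, 6, 6, 10, 8, 6, 6]
v[mid]=10>4: swap v[1],v[5]; hi=4 → [4, 6, 4, 6, 6, 10, 10, 8, 6, 6]
v[mid]=6>4: swap v[1],v[4]; hi=3 → [4, 6, 4, 6, 6, 10, 10, 8, 6, 6]
v[mid]=6>4: swap v[1],v[3]; hi=2 → [4, 6, 4, 6, 6, 10, 10, 8, 6, 6]
v[mid]=6>4: swap v[1],v[2]; hi=1 → [4, 4, 6, 6, 6, 10, 10, 8, 6, 6]
v[mid]=4=4: mid=2
end: lo=0, hi=1; v = [4, 4, 6, 6, 6, 10, 10, 8, 6, 6]

[4, 4, 6, 6, 6, 10, 10, 8, 6, 6]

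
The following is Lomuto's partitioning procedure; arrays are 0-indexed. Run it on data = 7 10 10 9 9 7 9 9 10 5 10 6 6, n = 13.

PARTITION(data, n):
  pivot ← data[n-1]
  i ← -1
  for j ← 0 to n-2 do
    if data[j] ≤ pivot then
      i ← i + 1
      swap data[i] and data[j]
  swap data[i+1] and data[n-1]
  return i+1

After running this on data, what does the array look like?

5 6 6 9 9 7 9 9 10 7 10 10 10

pivot=6, i=-1
j=0: 7>6, skip
j=1: 10>6, skip
j=2: 10>6, skip
j=3: 9>6, skip
j=4: 9>6, skip
j=5: 7>6, skip
j=6: 9>6, skip
j=7: 9>6, skip
j=8: 10>6, skip
j=9: 5≤6, i=0, swap(0,9) ⇒ 5 10 10 9 9 7 9 9 10 7 10 6 6
j=10: 10>6, skip
j=11: 6≤6, i=1, swap(1,11) ⇒ 5 6 10 9 9 7 9 9 10 7 10 10 6
swap(2,12) ⇒ 5 6 6 9 9 7 9 9 10 7 10 10 10; return 2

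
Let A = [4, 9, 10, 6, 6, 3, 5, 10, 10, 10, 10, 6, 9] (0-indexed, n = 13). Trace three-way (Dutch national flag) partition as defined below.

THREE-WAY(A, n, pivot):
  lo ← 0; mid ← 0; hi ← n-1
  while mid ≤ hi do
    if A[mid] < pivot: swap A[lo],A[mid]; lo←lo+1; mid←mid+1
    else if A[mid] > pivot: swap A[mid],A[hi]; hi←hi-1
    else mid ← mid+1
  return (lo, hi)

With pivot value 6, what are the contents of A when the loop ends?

[4, 5, 3, 6, 6, 6, 10, 10, 10, 10, 10, 9, 9]

pivot = 6; lo=0, mid=0, hi=12
A[mid]=4<6: swap A[0],A[0]; lo=1,mid=1 → [4, 9, 10, 6, 6, 3, 5, 10, 10, 10, 10, 6, 9]
A[mid]=9>6: swap A[1],A[12]; hi=11 → [4, 9, 10, 6, 6, 3, 5, 10, 10, 10, 10, 6, 9]
A[mid]=9>6: swap A[1],A[11]; hi=10 → [4, 6, 10, 6, 6, 3, 5, 10, 10, 10, 10, 9, 9]
A[mid]=6=6: mid=2
A[mid]=10>6: swap A[2],A[10]; hi=9 → [4, 6, 10, 6, 6, 3, 5, 10, 10, 10, 10, 9, 9]
A[mid]=10>6: swap A[2],A[9]; hi=8 → [4, 6, 10, 6, 6, 3, 5, 10, 10, 10, 10, 9, 9]
A[mid]=10>6: swap A[2],A[8]; hi=7 → [4, 6, 10, 6, 6, 3, 5, 10, 10, 10, 10, 9, 9]
A[mid]=10>6: swap A[2],A[7]; hi=6 → [4, 6, 10, 6, 6, 3, 5, 10, 10, 10, 10, 9, 9]
A[mid]=10>6: swap A[2],A[6]; hi=5 → [4, 6, 5, 6, 6, 3, 10, 10, 10, 10, 10, 9, 9]
A[mid]=5<6: swap A[1],A[2]; lo=2,mid=3 → [4, 5, 6, 6, 6, 3, 10, 10, 10, 10, 10, 9, 9]
A[mid]=6=6: mid=4
A[mid]=6=6: mid=5
A[mid]=3<6: swap A[2],A[5]; lo=3,mid=6 → [4, 5, 3, 6, 6, 6, 10, 10, 10, 10, 10, 9, 9]
end: lo=3, hi=5; A = [4, 5, 3, 6, 6, 6, 10, 10, 10, 10, 10, 9, 9]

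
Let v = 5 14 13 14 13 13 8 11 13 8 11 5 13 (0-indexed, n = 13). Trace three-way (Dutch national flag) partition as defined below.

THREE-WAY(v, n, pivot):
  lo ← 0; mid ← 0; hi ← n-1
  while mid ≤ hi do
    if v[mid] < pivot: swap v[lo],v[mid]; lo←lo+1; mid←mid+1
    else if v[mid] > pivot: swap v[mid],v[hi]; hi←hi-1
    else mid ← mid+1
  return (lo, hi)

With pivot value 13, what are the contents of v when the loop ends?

5 5 8 11 8 11 13 13 13 13 13 14 14

pivot = 13; lo=0, mid=0, hi=12
v[mid]=5<13: swap v[0],v[0]; lo=1,mid=1 → 5 14 13 14 13 13 8 11 13 8 11 5 13
v[mid]=14>13: swap v[1],v[12]; hi=11 → 5 13 13 14 13 13 8 11 13 8 11 5 14
v[mid]=13=13: mid=2
v[mid]=13=13: mid=3
v[mid]=14>13: swap v[3],v[11]; hi=10 → 5 13 13 5 13 13 8 11 13 8 11 14 14
v[mid]=5<13: swap v[1],v[3]; lo=2,mid=4 → 5 5 13 13 13 13 8 11 13 8 11 14 14
v[mid]=13=13: mid=5
v[mid]=13=13: mid=6
v[mid]=8<13: swap v[2],v[6]; lo=3,mid=7 → 5 5 8 13 13 13 13 11 13 8 11 14 14
v[mid]=11<13: swap v[3],v[7]; lo=4,mid=8 → 5 5 8 11 13 13 13 13 13 8 11 14 14
v[mid]=13=13: mid=9
v[mid]=8<13: swap v[4],v[9]; lo=5,mid=10 → 5 5 8 11 8 13 13 13 13 13 11 14 14
v[mid]=11<13: swap v[5],v[10]; lo=6,mid=11 → 5 5 8 11 8 11 13 13 13 13 13 14 14
end: lo=6, hi=10; v = 5 5 8 11 8 11 13 13 13 13 13 14 14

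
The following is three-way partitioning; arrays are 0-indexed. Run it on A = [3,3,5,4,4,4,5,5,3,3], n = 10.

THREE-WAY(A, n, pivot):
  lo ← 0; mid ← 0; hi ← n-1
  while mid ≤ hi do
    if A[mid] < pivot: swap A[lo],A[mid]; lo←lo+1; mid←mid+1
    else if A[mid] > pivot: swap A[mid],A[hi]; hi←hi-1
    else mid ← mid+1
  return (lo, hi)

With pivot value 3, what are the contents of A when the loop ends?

pivot = 3; lo=0, mid=0, hi=9
A[mid]=3=3: mid=1
A[mid]=3=3: mid=2
A[mid]=5>3: swap A[2],A[9]; hi=8 → [3,3,3,4,4,4,5,5,3,5]
A[mid]=3=3: mid=3
A[mid]=4>3: swap A[3],A[8]; hi=7 → [3,3,3,3,4,4,5,5,4,5]
A[mid]=3=3: mid=4
A[mid]=4>3: swap A[4],A[7]; hi=6 → [3,3,3,3,5,4,5,4,4,5]
A[mid]=5>3: swap A[4],A[6]; hi=5 → [3,3,3,3,5,4,5,4,4,5]
A[mid]=5>3: swap A[4],A[5]; hi=4 → [3,3,3,3,4,5,5,4,4,5]
A[mid]=4>3: swap A[4],A[4]; hi=3 → [3,3,3,3,4,5,5,4,4,5]
end: lo=0, hi=3; A = [3,3,3,3,4,5,5,4,4,5]

[3,3,3,3,4,5,5,4,4,5]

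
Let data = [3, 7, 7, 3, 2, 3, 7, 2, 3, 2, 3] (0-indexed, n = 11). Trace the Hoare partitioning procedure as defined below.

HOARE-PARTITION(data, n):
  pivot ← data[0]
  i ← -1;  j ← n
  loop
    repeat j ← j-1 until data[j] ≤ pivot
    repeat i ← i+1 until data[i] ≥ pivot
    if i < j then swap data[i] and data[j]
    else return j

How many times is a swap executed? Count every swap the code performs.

4

pivot = data[0] = 3; i = -1, j = 11
j→10 (data[10]=3≤3), i→0 (data[0]=3≥3); i<j, swap → [3, 7, 7, 3, 2, 3, 7, 2, 3, 2, 3]
j→9 (data[9]=2≤3), i→1 (data[1]=7≥3); i<j, swap → [3, 2, 7, 3, 2, 3, 7, 2, 3, 7, 3]
j→8 (data[8]=3≤3), i→2 (data[2]=7≥3); i<j, swap → [3, 2, 3, 3, 2, 3, 7, 2, 7, 7, 3]
j→7 (data[7]=2≤3), i→3 (data[3]=3≥3); i<j, swap → [3, 2, 3, 2, 2, 3, 7, 3, 7, 7, 3]
j→5, i→5; i≥j, return j=5. data = [3, 2, 3, 2, 2, 3, 7, 3, 7, 7, 3]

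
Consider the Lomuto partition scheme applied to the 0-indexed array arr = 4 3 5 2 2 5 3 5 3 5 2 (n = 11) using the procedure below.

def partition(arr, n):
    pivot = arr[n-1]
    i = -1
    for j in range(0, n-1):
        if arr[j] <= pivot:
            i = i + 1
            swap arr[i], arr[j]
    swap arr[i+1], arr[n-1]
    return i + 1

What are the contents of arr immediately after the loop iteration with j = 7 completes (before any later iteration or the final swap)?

pivot=2, i=-1
j=0: 4>2, skip
j=1: 3>2, skip
j=2: 5>2, skip
j=3: 2≤2, i=0, swap(0,3) ⇒ 2 3 5 4 2 5 3 5 3 5 2
j=4: 2≤2, i=1, swap(1,4) ⇒ 2 2 5 4 3 5 3 5 3 5 2
j=5: 5>2, skip
j=6: 3>2, skip
j=7: 5>2, skip
(after j=7) arr = 2 2 5 4 3 5 3 5 3 5 2

2 2 5 4 3 5 3 5 3 5 2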